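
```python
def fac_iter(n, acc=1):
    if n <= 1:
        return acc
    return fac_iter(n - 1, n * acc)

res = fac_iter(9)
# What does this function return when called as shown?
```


fac_iter(9, 1)
= fac_iter(8, 9 * 1) = fac_iter(8, 9)
= fac_iter(7, 8 * 9) = fac_iter(7, 72)
= fac_iter(6, 7 * 72) = fac_iter(6, 504)
= fac_iter(5, 6 * 504) = fac_iter(5, 3024)
= fac_iter(4, 5 * 3024) = fac_iter(4, 15120)
= fac_iter(3, 4 * 15120) = fac_iter(3, 60480)
= fac_iter(2, 3 * 60480) = fac_iter(2, 181440)
= fac_iter(1, 2 * 181440) = fac_iter(1, 362880)
n <= 1, return acc = 362880


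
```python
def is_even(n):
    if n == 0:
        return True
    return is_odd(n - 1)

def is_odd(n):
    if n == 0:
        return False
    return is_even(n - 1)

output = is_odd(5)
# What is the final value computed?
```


is_odd(5)
= is_even(4)
= is_odd(3)
= is_even(2)
= is_odd(1)
= is_even(0)
n == 0: return True
= True


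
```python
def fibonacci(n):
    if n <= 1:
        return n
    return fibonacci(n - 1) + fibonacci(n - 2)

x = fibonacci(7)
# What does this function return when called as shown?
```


fibonacci(7)
= fibonacci(6) + fibonacci(5)
= (fibonacci(5) + fibonacci(4)) + fibonacci(5)
Computing bottom-up: fibonacci(0)=0, fibonacci(1)=1, fibonacci(2)=1, fibonacci(3)=2, fibonacci(4)=3, fibonacci(5)=5, fibonacci(6)=8, fibonacci(7)=13
= 13


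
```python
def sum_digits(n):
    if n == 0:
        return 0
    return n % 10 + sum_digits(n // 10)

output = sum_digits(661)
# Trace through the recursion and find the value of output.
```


sum_digits(661)
= 1 + sum_digits(66)
= 1 + 6 + sum_digits(6)
= 1 + 6 + 6 + sum_digits(0)
= 1 + 6 + 6 + 0
= 13


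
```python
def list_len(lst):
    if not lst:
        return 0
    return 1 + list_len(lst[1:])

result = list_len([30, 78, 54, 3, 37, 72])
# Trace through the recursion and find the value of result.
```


list_len([30, 78, 54, 3, 37, 72])
= 1 + list_len([78, 54, 3, 37, 72])
= 1 + 1 + list_len([54, 3, 37, 72])
= 1 + 1 + 1 + list_len([3, 37, 72])
= 1 + 1 + 1 + 1 + list_len([37, 72])
= 1 + 1 + 1 + 1 + 1 + list_len([72])
= 1 + 1 + 1 + 1 + 1 + 1 + list_len([])
= 1 + 1 + 1 + 1 + 1 + 1 + 0
= 6


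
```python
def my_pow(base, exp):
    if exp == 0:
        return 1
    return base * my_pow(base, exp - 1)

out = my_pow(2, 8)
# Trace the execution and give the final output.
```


my_pow(2, 8)
= 2 * my_pow(2, 7)
= 2 * 2 * my_pow(2, 6)
= 2 * 2 * 2 * my_pow(2, 5)
= 2 * 2 * 2 * 2 * my_pow(2, 4)
= 2 * 2 * 2 * 2 * 2 * my_pow(2, 3)
= 2 * 2 * 2 * 2 * 2 * 2 * my_pow(2, 2)
= 2 * 2 * 2 * 2 * 2 * 2 * 2 * my_pow(2, 1)
= 2 * 2 * 2 * 2 * 2 * 2 * 2 * 2 * my_pow(2, 0)
= 2 * 2 * 2 * 2 * 2 * 2 * 2 * 2 * 1
= 256


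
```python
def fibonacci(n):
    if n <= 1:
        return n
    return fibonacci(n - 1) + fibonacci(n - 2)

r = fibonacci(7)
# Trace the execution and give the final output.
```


fibonacci(7)
= fibonacci(6) + fibonacci(5)
= (fibonacci(5) + fibonacci(4)) + fibonacci(5)
Computing bottom-up: fibonacci(0)=0, fibonacci(1)=1, fibonacci(2)=1, fibonacci(3)=2, fibonacci(4)=3, fibonacci(5)=5, fibonacci(6)=8, fibonacci(7)=13
= 13


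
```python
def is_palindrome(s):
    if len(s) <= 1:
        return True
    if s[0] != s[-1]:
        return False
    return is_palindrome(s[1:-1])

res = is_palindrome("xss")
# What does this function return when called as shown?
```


is_palindrome("xss")
"xss": s[0]='x' != s[-1]='s' -> False
= False


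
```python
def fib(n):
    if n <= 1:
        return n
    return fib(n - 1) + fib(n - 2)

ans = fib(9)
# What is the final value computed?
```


fib(9)
= fib(8) + fib(7)
= (fib(7) + fib(6)) + fib(7)
Computing bottom-up: fib(0)=0, fib(1)=1, fib(2)=1, fib(3)=2, fib(4)=3, fib(5)=5, fib(6)=8, fib(7)=13, fib(8)=21, fib(9)=34
= 34


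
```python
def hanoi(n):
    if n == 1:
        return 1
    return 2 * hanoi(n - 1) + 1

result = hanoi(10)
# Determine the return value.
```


hanoi(10)
= 2 * hanoi(9) + 1
= 2 * (2 * hanoi(8) + 1) + 1
= 2 * (2 * (2 * hanoi(7) + 1) + 1) + 1
= 2 * (2 * (2 * (2 * hanoi(6) + 1) + 1) + 1) + 1
= 2 * (2 * (2 * (2 * (2 * hanoi(5) + 1) + 1) + 1) + 1) + 1
= 2 * (2 * (2 * (2 * (2 * (2 * hanoi(4) + 1) + 1) + 1) + 1) + 1) + 1
= 2 * (2 * (2 * (2 * (2 * (2 * (2 * hanoi(3) + 1) + 1) + 1) + 1) + 1) + 1) + 1
= 2 * (2 * (2 * (2 * (2 * (2 * (2 * (2 * hanoi(2) + 1) + 1) + 1) + 1) + 1) + 1) + 1) + 1
= 2 * (2 * (2 * (2 * (2 * (2 * (2 * (2 * (2 * hanoi(1) + 1) + 1) + 1) + 1) + 1) + 1) + 1) + 1) + 1
Now compute bottom-up:
hanoi(1) = 1
hanoi(2) = 2 * 1 + 1 = 3
hanoi(3) = 2 * 3 + 1 = 7
hanoi(4) = 2 * 7 + 1 = 15
hanoi(5) = 2 * 15 + 1 = 31
hanoi(6) = 2 * 31 + 1 = 63
hanoi(7) = 2 * 63 + 1 = 127
hanoi(8) = 2 * 127 + 1 = 255
hanoi(9) = 2 * 255 + 1 = 511
hanoi(10) = 2 * 511 + 1 = 1023
= 1023


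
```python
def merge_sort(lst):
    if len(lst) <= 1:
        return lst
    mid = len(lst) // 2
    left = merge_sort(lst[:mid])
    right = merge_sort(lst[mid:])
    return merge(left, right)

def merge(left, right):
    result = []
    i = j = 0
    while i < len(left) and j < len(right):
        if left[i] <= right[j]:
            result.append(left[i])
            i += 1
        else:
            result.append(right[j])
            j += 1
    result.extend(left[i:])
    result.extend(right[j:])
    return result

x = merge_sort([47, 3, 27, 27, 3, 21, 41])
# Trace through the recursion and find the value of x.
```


merge_sort([47, 3, 27, 27, 3, 21, 41])
Split into [47, 3, 27] and [27, 3, 21, 41]
Left sorted: [3, 27, 47]
Right sorted: [3, 21, 27, 41]
Merge [3, 27, 47] and [3, 21, 27, 41]
= [3, 3, 21, 27, 27, 41, 47]


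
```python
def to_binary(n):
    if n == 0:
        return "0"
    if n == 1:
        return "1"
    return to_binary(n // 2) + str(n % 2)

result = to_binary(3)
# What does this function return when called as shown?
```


to_binary(3)
= to_binary(1) + "1"
= "1" + "1"
= "11"


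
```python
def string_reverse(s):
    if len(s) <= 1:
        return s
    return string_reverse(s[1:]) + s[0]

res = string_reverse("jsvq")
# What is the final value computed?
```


string_reverse("jsvq")
= string_reverse("svq") + "j"
= string_reverse("vq") + "s" + "j"
= string_reverse("q") + "v" + "s" + "j"
= "q" + "v" + "s" + "j"
= "qvsj"


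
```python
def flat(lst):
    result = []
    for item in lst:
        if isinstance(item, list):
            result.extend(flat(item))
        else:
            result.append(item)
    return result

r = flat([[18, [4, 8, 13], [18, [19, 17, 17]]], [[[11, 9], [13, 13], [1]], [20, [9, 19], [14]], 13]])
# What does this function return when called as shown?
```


flat([[18, [4, 8, 13], [18, [19, 17, 17]]], [[[11, 9], [13, 13], [1]], [20, [9, 19], [14]], 13]])
Processing each element:
  [18, [4, 8, 13], [18, [19, 17, 17]]] is a list -> flat recursively -> [18, 4, 8, 13, 18, 19, 17, 17]
  [[[11, 9], [13, 13], [1]], [20, [9, 19], [14]], 13] is a list -> flat recursively -> [11, 9, 13, 13, 1, 20, 9, 19, 14, 13]
= [18, 4, 8, 13, 18, 19, 17, 17, 11, 9, 13, 13, 1, 20, 9, 19, 14, 13]


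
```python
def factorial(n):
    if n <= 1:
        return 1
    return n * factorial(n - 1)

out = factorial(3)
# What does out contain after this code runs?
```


factorial(3)
= 3 * factorial(2)
= 3 * 2 * factorial(1)
= 3 * 2 * 1
= 6


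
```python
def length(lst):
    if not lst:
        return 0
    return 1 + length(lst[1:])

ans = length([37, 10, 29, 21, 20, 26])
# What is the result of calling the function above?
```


length([37, 10, 29, 21, 20, 26])
= 1 + length([10, 29, 21, 20, 26])
= 1 + 1 + length([29, 21, 20, 26])
= 1 + 1 + 1 + length([21, 20, 26])
= 1 + 1 + 1 + 1 + length([20, 26])
= 1 + 1 + 1 + 1 + 1 + length([26])
= 1 + 1 + 1 + 1 + 1 + 1 + length([])
= 1 + 1 + 1 + 1 + 1 + 1 + 0
= 6


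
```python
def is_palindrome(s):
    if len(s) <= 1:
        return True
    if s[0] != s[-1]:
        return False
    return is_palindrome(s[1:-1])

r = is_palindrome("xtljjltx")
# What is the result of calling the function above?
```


is_palindrome("xtljjltx")
"xtljjltx": s[0]='x' == s[-1]='x' -> is_palindrome("tljjlt")
"tljjlt": s[0]='t' == s[-1]='t' -> is_palindrome("ljjl")
"ljjl": s[0]='l' == s[-1]='l' -> is_palindrome("jj")
"jj": s[0]='j' == s[-1]='j' -> is_palindrome("")
"": len <= 1 -> True
= True


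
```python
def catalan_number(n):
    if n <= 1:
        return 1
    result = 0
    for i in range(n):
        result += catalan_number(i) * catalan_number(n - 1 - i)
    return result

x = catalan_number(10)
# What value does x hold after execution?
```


catalan_number(10)
= sum of catalan_number(i) * catalan_number(10-1-i) for i in 0..9
First compute sub-values bottom-up:
  catalan_number(0) = 1, catalan_number(1) = 1
  catalan_number(2) = 1*1 + 1*1 = 2
  catalan_number(3) = 1*2 + 1*1 + 2*1 = 5
  catalan_number(4) = 1*5 + 1*2 + 2*1 + 5*1 = 14
  catalan_number(5) = 1*14 + 1*5 + 2*2 + 5*1 + 14*1 = 42
  catalan_number(6) = 1*42 + 1*14 + 2*5 + 5*2 + 14*1 + 42*1 = 132
  catalan_number(7) = 1*132 + 1*42 + 2*14 + 5*5 + 14*2 + 42*1 + 132*1 = 429
  catalan_number(8) = 1*429 + 1*132 + 2*42 + 5*14 + 14*5 + 42*2 + 132*1 + 429*1 = 1430
  catalan_number(9) = 1*1430 + 1*429 + 2*132 + 5*42 + 14*14 + 42*5 + 132*2 + 429*1 + 1430*1 = 4862
Now catalan_number(10):
  catalan_number(0)*catalan_number(9) = 1*4862 = 4862
  catalan_number(1)*catalan_number(8) = 1*1430 = 1430
  catalan_number(2)*catalan_number(7) = 2*429 = 858
  catalan_number(3)*catalan_number(6) = 5*132 = 660
  catalan_number(4)*catalan_number(5) = 14*42 = 588
  catalan_number(5)*catalan_number(4) = 42*14 = 588
  catalan_number(6)*catalan_number(3) = 132*5 = 660
  catalan_number(7)*catalan_number(2) = 429*2 = 858
  catalan_number(8)*catalan_number(1) = 1430*1 = 1430
  catalan_number(9)*catalan_number(0) = 4862*1 = 4862
= 4862 + 1430 + 858 + 660 + 588 + 588 + 660 + 858 + 1430 + 4862
= 16796


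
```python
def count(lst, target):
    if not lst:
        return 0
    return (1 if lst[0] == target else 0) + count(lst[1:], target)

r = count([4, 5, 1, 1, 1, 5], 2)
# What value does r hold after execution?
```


count([4, 5, 1, 1, 1, 5], 2)
lst[0]=4 != 2: 0 + count([5, 1, 1, 1, 5], 2)
lst[0]=5 != 2: 0 + count([1, 1, 1, 5], 2)
lst[0]=1 != 2: 0 + count([1, 1, 5], 2)
lst[0]=1 != 2: 0 + count([1, 5], 2)
lst[0]=1 != 2: 0 + count([5], 2)
lst[0]=5 != 2: 0 + count([], 2)
= 0


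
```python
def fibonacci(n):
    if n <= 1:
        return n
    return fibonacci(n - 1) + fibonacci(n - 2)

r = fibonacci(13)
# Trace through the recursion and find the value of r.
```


fibonacci(13)
= fibonacci(12) + fibonacci(11)
= (fibonacci(11) + fibonacci(10)) + fibonacci(11)
Computing bottom-up: fibonacci(0)=0, fibonacci(1)=1, fibonacci(2)=1, fibonacci(3)=2, fibonacci(4)=3, fibonacci(5)=5, fibonacci(6)=8, fibonacci(7)=13, fibonacci(8)=21, fibonacci(9)=34, fibonacci(10)=55, fibonacci(11)=89, fibonacci(12)=144, fibonacci(13)=233
= 233


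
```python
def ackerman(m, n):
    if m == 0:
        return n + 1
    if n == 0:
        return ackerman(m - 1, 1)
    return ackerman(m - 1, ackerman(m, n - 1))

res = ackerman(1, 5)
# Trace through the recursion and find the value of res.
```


ackerman(1, 5)
= ackerman(0, ackerman(1, 4))
First compute ackerman(1, 4) = 6
= ackerman(0, 6)
= 7


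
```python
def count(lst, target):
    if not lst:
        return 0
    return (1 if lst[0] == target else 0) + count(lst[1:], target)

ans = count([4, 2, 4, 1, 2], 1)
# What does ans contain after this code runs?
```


count([4, 2, 4, 1, 2], 1)
lst[0]=4 != 1: 0 + count([2, 4, 1, 2], 1)
lst[0]=2 != 1: 0 + count([4, 1, 2], 1)
lst[0]=4 != 1: 0 + count([1, 2], 1)
lst[0]=1 == 1: 1 + count([2], 1)
lst[0]=2 != 1: 0 + count([], 1)
= 1


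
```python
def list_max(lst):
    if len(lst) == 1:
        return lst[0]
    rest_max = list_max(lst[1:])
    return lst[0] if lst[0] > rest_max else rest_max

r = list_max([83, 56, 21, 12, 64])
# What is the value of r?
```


list_max([83, 56, 21, 12, 64])
= compare 83 with list_max([56, 21, 12, 64])
= compare 56 with list_max([21, 12, 64])
= compare 21 with list_max([12, 64])
= compare 12 with list_max([64])
Base: list_max([64]) = 64
compare 12 with 64: max = 64
compare 21 with 64: max = 64
compare 56 with 64: max = 64
compare 83 with 64: max = 83
= 83


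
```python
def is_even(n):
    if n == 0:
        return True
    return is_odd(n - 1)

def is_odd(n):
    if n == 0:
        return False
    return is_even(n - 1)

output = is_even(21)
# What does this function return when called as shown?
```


is_even(21)
= is_odd(20)
= is_even(19)
= is_odd(18)
= is_even(17)
= is_odd(16)
= is_even(15)
= is_odd(14)
= is_even(13)
= is_odd(12)
= is_even(11)
= is_odd(10)
= is_even(9)
= is_odd(8)
= is_even(7)
= is_odd(6)
= is_even(5)
= is_odd(4)
= is_even(3)
= is_odd(2)
= is_even(1)
= is_odd(0)
n == 0: return False
= False


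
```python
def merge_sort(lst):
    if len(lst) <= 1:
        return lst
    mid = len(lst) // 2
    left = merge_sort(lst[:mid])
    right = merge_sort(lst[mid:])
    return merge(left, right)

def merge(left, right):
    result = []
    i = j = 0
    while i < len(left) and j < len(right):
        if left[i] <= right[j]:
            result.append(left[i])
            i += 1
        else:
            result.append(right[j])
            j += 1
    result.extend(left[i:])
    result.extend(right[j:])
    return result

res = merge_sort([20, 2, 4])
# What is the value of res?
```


merge_sort([20, 2, 4])
Split into [20] and [2, 4]
Left sorted: [20]
Right sorted: [2, 4]
Merge [20] and [2, 4]
= [2, 4, 20]


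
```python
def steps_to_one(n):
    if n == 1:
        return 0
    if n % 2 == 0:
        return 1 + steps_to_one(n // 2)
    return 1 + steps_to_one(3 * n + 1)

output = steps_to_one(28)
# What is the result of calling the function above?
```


steps_to_one(28)
28 is even -> steps_to_one(14)
14 is even -> steps_to_one(7)
7 is odd -> 3*7+1 = 22 -> steps_to_one(22)
22 is even -> steps_to_one(11)
11 is odd -> 3*11+1 = 34 -> steps_to_one(34)
34 is even -> steps_to_one(17)
17 is odd -> 3*17+1 = 52 -> steps_to_one(52)
52 is even -> steps_to_one(26)
26 is even -> steps_to_one(13)
13 is odd -> 3*13+1 = 40 -> steps_to_one(40)
40 is even -> steps_to_one(20)
20 is even -> steps_to_one(10)
10 is even -> steps_to_one(5)
5 is odd -> 3*5+1 = 16 -> steps_to_one(16)
16 is even -> steps_to_one(8)
8 is even -> steps_to_one(4)
4 is even -> steps_to_one(2)
2 is even -> steps_to_one(1)
Reached 1 after 18 steps
= 18


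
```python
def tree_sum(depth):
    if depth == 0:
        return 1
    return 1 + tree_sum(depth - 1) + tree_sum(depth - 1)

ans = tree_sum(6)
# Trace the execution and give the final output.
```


tree_sum(6)
= 1 + tree_sum(5) + tree_sum(5)
= 1 + 2 * tree_sum(5)
tree_sum(k) = 2^(k+1) - 1
tree_sum(0) = 1
tree_sum(1) = 3
tree_sum(2) = 7
tree_sum(3) = 15
tree_sum(4) = 31
tree_sum(6) = 2^7 - 1 = 127


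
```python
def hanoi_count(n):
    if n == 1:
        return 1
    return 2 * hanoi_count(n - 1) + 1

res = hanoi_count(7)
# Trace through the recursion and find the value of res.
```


hanoi_count(7)
= 2 * hanoi_count(6) + 1
= 2 * (2 * hanoi_count(5) + 1) + 1
= 2 * (2 * (2 * hanoi_count(4) + 1) + 1) + 1
= 2 * (2 * (2 * (2 * hanoi_count(3) + 1) + 1) + 1) + 1
= 2 * (2 * (2 * (2 * (2 * hanoi_count(2) + 1) + 1) + 1) + 1) + 1
= 2 * (2 * (2 * (2 * (2 * (2 * hanoi_count(1) + 1) + 1) + 1) + 1) + 1) + 1
Now compute bottom-up:
hanoi_count(1) = 1
hanoi_count(2) = 2 * 1 + 1 = 3
hanoi_count(3) = 2 * 3 + 1 = 7
hanoi_count(4) = 2 * 7 + 1 = 15
hanoi_count(5) = 2 * 15 + 1 = 31
hanoi_count(6) = 2 * 31 + 1 = 63
hanoi_count(7) = 2 * 63 + 1 = 127
= 127


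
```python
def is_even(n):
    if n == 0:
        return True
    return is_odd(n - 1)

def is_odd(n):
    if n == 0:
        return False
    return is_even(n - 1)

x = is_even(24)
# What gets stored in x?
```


is_even(24)
= is_odd(23)
= is_even(22)
= is_odd(21)
= is_even(20)
= is_odd(19)
= is_even(18)
= is_odd(17)
= is_even(16)
= is_odd(15)
= is_even(14)
= is_odd(13)
= is_even(12)
= is_odd(11)
= is_even(10)
= is_odd(9)
= is_even(8)
= is_odd(7)
= is_even(6)
= is_odd(5)
= is_even(4)
= is_odd(3)
= is_even(2)
= is_odd(1)
= is_even(0)
n == 0: return True
= True


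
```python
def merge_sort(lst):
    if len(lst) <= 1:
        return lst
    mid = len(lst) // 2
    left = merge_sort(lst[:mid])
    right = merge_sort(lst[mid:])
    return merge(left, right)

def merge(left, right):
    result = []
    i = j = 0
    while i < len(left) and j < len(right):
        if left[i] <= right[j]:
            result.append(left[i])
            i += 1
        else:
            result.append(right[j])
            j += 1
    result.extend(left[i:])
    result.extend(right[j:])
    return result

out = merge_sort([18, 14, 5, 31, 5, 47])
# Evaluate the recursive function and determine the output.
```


merge_sort([18, 14, 5, 31, 5, 47])
Split into [18, 14, 5] and [31, 5, 47]
Left sorted: [5, 14, 18]
Right sorted: [5, 31, 47]
Merge [5, 14, 18] and [5, 31, 47]
= [5, 5, 14, 18, 31, 47]


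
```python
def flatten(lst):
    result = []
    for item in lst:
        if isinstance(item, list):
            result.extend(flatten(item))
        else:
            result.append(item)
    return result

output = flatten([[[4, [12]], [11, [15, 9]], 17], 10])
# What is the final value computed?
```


flatten([[[4, [12]], [11, [15, 9]], 17], 10])
Processing each element:
  [[4, [12]], [11, [15, 9]], 17] is a list -> flatten recursively -> [4, 12, 11, 15, 9, 17]
  10 is not a list -> append 10
= [4, 12, 11, 15, 9, 17, 10]


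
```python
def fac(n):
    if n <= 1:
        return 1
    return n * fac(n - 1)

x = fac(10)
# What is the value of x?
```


fac(10)
= 10 * fac(9)
= 10 * 9 * fac(8)
= 10 * 9 * 8 * fac(7)
= 10 * 9 * 8 * 7 * fac(6)
= 10 * 9 * 8 * 7 * 6 * fac(5)
= 10 * 9 * 8 * 7 * 6 * 5 * fac(4)
= 10 * 9 * 8 * 7 * 6 * 5 * 4 * fac(3)
= 10 * 9 * 8 * 7 * 6 * 5 * 4 * 3 * fac(2)
= 10 * 9 * 8 * 7 * 6 * 5 * 4 * 3 * 2 * fac(1)
= 10 * 9 * 8 * 7 * 6 * 5 * 4 * 3 * 2 * 1
= 3628800


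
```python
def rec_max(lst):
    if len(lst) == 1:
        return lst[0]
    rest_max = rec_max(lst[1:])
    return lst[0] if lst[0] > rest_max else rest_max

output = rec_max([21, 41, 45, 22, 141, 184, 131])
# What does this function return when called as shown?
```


rec_max([21, 41, 45, 22, 141, 184, 131])
= compare 21 with rec_max([41, 45, 22, 141, 184, 131])
= compare 41 with rec_max([45, 22, 141, 184, 131])
= compare 45 with rec_max([22, 141, 184, 131])
= compare 22 with rec_max([141, 184, 131])
= compare 141 with rec_max([184, 131])
= compare 184 with rec_max([131])
Base: rec_max([131]) = 131
compare 184 with 131: max = 184
compare 141 with 184: max = 184
compare 22 with 184: max = 184
compare 45 with 184: max = 184
compare 41 with 184: max = 184
compare 21 with 184: max = 184
= 184


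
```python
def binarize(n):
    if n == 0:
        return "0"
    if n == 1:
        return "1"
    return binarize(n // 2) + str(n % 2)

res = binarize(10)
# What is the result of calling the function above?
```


binarize(10)
= binarize(5) + "0"
= binarize(2) + "1" + "0"
= binarize(1) + "0" + "1" + "0"
= "1" + "0" + "1" + "0"
= "1010"


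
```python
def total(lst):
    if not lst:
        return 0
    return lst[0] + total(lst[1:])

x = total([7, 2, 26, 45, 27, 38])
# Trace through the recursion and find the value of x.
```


total([7, 2, 26, 45, 27, 38])
= 7 + total([2, 26, 45, 27, 38])
= 7 + 2 + total([26, 45, 27, 38])
= 7 + 2 + 26 + total([45, 27, 38])
= 7 + 2 + 26 + 45 + total([27, 38])
= 7 + 2 + 26 + 45 + 27 + total([38])
= 7 + 2 + 26 + 45 + 27 + 38 + total([])
= 7 + 2 + 26 + 45 + 27 + 38 + 0
= 145


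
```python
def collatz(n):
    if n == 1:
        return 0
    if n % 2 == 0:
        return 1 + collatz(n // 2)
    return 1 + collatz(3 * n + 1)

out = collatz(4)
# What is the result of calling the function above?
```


collatz(4)
4 is even -> collatz(2)
2 is even -> collatz(1)
Reached 1 after 2 steps
= 2


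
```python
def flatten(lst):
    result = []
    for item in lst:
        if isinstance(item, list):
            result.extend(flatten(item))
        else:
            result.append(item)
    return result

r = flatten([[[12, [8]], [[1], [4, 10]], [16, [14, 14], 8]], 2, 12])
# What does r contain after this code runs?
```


flatten([[[12, [8]], [[1], [4, 10]], [16, [14, 14], 8]], 2, 12])
Processing each element:
  [[12, [8]], [[1], [4, 10]], [16, [14, 14], 8]] is a list -> flatten recursively -> [12, 8, 1, 4, 10, 16, 14, 14, 8]
  2 is not a list -> append 2
  12 is not a list -> append 12
= [12, 8, 1, 4, 10, 16, 14, 14, 8, 2, 12]


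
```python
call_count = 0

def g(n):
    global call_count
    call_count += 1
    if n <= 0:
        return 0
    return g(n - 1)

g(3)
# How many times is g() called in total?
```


g(3) calls g(2) calls ... calls g(0)
Total calls: 3 + 1 (for base case) = 4


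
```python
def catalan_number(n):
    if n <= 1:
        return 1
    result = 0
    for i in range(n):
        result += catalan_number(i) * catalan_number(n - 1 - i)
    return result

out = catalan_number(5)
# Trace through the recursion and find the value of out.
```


catalan_number(5)
= sum of catalan_number(i) * catalan_number(5-1-i) for i in 0..4
First compute sub-values bottom-up:
  catalan_number(0) = 1, catalan_number(1) = 1
  catalan_number(2) = 1*1 + 1*1 = 2
  catalan_number(3) = 1*2 + 1*1 + 2*1 = 5
  catalan_number(4) = 1*5 + 1*2 + 2*1 + 5*1 = 14
Now catalan_number(5):
  catalan_number(0)*catalan_number(4) = 1*14 = 14
  catalan_number(1)*catalan_number(3) = 1*5 = 5
  catalan_number(2)*catalan_number(2) = 2*2 = 4
  catalan_number(3)*catalan_number(1) = 5*1 = 5
  catalan_number(4)*catalan_number(0) = 14*1 = 14
= 14 + 5 + 4 + 5 + 14
= 42


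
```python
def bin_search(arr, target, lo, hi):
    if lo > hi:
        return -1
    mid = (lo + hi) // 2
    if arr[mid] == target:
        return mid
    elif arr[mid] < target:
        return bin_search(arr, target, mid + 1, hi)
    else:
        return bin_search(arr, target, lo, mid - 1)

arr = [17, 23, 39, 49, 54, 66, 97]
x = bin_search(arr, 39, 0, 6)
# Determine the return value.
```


bin_search(arr, 39, 0, 6)
lo=0, hi=6, mid=3, arr[mid]=49
49 > 39, search left half
lo=0, hi=2, mid=1, arr[mid]=23
23 < 39, search right half
lo=2, hi=2, mid=2, arr[mid]=39
arr[2] == 39, found at index 2
= 2


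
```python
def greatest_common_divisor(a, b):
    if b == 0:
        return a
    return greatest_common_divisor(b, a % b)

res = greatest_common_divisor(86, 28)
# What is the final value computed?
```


greatest_common_divisor(86, 28)
= greatest_common_divisor(28, 86 % 28) = greatest_common_divisor(28, 2)
= greatest_common_divisor(2, 28 % 2) = greatest_common_divisor(2, 0)
b == 0, return a = 2


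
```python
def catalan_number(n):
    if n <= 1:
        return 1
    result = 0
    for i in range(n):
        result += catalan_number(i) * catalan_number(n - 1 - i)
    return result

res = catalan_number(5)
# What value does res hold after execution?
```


catalan_number(5)
= sum of catalan_number(i) * catalan_number(5-1-i) for i in 0..4
First compute sub-values bottom-up:
  catalan_number(0) = 1, catalan_number(1) = 1
  catalan_number(2) = 1*1 + 1*1 = 2
  catalan_number(3) = 1*2 + 1*1 + 2*1 = 5
  catalan_number(4) = 1*5 + 1*2 + 2*1 + 5*1 = 14
Now catalan_number(5):
  catalan_number(0)*catalan_number(4) = 1*14 = 14
  catalan_number(1)*catalan_number(3) = 1*5 = 5
  catalan_number(2)*catalan_number(2) = 2*2 = 4
  catalan_number(3)*catalan_number(1) = 5*1 = 5
  catalan_number(4)*catalan_number(0) = 14*1 = 14
= 14 + 5 + 4 + 5 + 14
= 42


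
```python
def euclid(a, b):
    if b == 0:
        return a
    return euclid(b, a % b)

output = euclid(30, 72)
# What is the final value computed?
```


euclid(30, 72)
= euclid(72, 30 % 72) = euclid(72, 30)
= euclid(30, 72 % 30) = euclid(30, 12)
= euclid(12, 30 % 12) = euclid(12, 6)
= euclid(6, 12 % 6) = euclid(6, 0)
b == 0, return a = 6


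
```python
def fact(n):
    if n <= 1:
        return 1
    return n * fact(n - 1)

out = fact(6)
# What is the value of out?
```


fact(6)
= 6 * fact(5)
= 6 * 5 * fact(4)
= 6 * 5 * 4 * fact(3)
= 6 * 5 * 4 * 3 * fact(2)
= 6 * 5 * 4 * 3 * 2 * fact(1)
= 6 * 5 * 4 * 3 * 2 * 1
= 720


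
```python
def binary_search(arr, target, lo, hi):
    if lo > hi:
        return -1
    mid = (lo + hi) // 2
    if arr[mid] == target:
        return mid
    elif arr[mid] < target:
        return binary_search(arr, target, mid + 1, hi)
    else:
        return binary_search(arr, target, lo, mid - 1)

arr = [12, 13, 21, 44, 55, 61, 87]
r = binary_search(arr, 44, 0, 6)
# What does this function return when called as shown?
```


binary_search(arr, 44, 0, 6)
lo=0, hi=6, mid=3, arr[mid]=44
arr[3] == 44, found at index 3
= 3


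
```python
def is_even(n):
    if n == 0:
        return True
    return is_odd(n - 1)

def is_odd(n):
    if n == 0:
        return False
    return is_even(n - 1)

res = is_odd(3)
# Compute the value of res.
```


is_odd(3)
= is_even(2)
= is_odd(1)
= is_even(0)
n == 0: return True
= True


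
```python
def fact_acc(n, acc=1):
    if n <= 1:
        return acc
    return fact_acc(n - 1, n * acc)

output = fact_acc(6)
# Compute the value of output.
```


fact_acc(6, 1)
= fact_acc(5, 6 * 1) = fact_acc(5, 6)
= fact_acc(4, 5 * 6) = fact_acc(4, 30)
= fact_acc(3, 4 * 30) = fact_acc(3, 120)
= fact_acc(2, 3 * 120) = fact_acc(2, 360)
= fact_acc(1, 2 * 360) = fact_acc(1, 720)
n <= 1, return acc = 720


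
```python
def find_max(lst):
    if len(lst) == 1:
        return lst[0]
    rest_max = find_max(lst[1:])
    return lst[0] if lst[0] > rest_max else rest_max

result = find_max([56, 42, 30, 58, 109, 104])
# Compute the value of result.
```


find_max([56, 42, 30, 58, 109, 104])
= compare 56 with find_max([42, 30, 58, 109, 104])
= compare 42 with find_max([30, 58, 109, 104])
= compare 30 with find_max([58, 109, 104])
= compare 58 with find_max([109, 104])
= compare 109 with find_max([104])
Base: find_max([104]) = 104
compare 109 with 104: max = 109
compare 58 with 109: max = 109
compare 30 with 109: max = 109
compare 42 with 109: max = 109
compare 56 with 109: max = 109
= 109


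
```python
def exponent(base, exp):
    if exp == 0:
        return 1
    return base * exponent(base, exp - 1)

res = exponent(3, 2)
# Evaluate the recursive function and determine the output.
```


exponent(3, 2)
= 3 * exponent(3, 1)
= 3 * 3 * exponent(3, 0)
= 3 * 3 * 1
= 9


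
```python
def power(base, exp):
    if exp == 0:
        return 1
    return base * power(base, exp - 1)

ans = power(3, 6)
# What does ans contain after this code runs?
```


power(3, 6)
= 3 * power(3, 5)
= 3 * 3 * power(3, 4)
= 3 * 3 * 3 * power(3, 3)
= 3 * 3 * 3 * 3 * power(3, 2)
= 3 * 3 * 3 * 3 * 3 * power(3, 1)
= 3 * 3 * 3 * 3 * 3 * 3 * power(3, 0)
= 3 * 3 * 3 * 3 * 3 * 3 * 1
= 729


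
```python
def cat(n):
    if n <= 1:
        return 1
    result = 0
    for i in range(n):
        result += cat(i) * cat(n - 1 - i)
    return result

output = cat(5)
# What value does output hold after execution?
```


cat(5)
= sum of cat(i) * cat(5-1-i) for i in 0..4
First compute sub-values bottom-up:
  cat(0) = 1, cat(1) = 1
  cat(2) = 1*1 + 1*1 = 2
  cat(3) = 1*2 + 1*1 + 2*1 = 5
  cat(4) = 1*5 + 1*2 + 2*1 + 5*1 = 14
Now cat(5):
  cat(0)*cat(4) = 1*14 = 14
  cat(1)*cat(3) = 1*5 = 5
  cat(2)*cat(2) = 2*2 = 4
  cat(3)*cat(1) = 5*1 = 5
  cat(4)*cat(0) = 14*1 = 14
= 14 + 5 + 4 + 5 + 14
= 42


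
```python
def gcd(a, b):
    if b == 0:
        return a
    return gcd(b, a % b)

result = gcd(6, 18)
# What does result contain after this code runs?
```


gcd(6, 18)
= gcd(18, 6 % 18) = gcd(18, 6)
= gcd(6, 18 % 6) = gcd(6, 0)
b == 0, return a = 6


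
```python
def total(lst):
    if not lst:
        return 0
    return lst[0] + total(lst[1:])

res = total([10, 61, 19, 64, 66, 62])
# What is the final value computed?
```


total([10, 61, 19, 64, 66, 62])
= 10 + total([61, 19, 64, 66, 62])
= 10 + 61 + total([19, 64, 66, 62])
= 10 + 61 + 19 + total([64, 66, 62])
= 10 + 61 + 19 + 64 + total([66, 62])
= 10 + 61 + 19 + 64 + 66 + total([62])
= 10 + 61 + 19 + 64 + 66 + 62 + total([])
= 10 + 61 + 19 + 64 + 66 + 62 + 0
= 282


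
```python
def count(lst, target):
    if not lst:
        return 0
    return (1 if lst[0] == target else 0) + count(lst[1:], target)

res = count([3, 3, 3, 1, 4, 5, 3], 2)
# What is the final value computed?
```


count([3, 3, 3, 1, 4, 5, 3], 2)
lst[0]=3 != 2: 0 + count([3, 3, 1, 4, 5, 3], 2)
lst[0]=3 != 2: 0 + count([3, 1, 4, 5, 3], 2)
lst[0]=3 != 2: 0 + count([1, 4, 5, 3], 2)
lst[0]=1 != 2: 0 + count([4, 5, 3], 2)
lst[0]=4 != 2: 0 + count([5, 3], 2)
lst[0]=5 != 2: 0 + count([3], 2)
lst[0]=3 != 2: 0 + count([], 2)
= 0


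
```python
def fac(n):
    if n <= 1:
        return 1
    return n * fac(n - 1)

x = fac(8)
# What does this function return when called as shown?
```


fac(8)
= 8 * fac(7)
= 8 * 7 * fac(6)
= 8 * 7 * 6 * fac(5)
= 8 * 7 * 6 * 5 * fac(4)
= 8 * 7 * 6 * 5 * 4 * fac(3)
= 8 * 7 * 6 * 5 * 4 * 3 * fac(2)
= 8 * 7 * 6 * 5 * 4 * 3 * 2 * fac(1)
= 8 * 7 * 6 * 5 * 4 * 3 * 2 * 1
= 40320


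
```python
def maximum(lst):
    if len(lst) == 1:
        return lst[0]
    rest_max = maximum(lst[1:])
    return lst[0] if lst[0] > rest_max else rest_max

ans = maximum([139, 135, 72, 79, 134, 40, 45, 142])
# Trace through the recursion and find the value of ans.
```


maximum([139, 135, 72, 79, 134, 40, 45, 142])
= compare 139 with maximum([135, 72, 79, 134, 40, 45, 142])
= compare 135 with maximum([72, 79, 134, 40, 45, 142])
= compare 72 with maximum([79, 134, 40, 45, 142])
= compare 79 with maximum([134, 40, 45, 142])
= compare 134 with maximum([40, 45, 142])
= compare 40 with maximum([45, 142])
= compare 45 with maximum([142])
Base: maximum([142]) = 142
compare 45 with 142: max = 142
compare 40 with 142: max = 142
compare 134 with 142: max = 142
compare 79 with 142: max = 142
compare 72 with 142: max = 142
compare 135 with 142: max = 142
compare 139 with 142: max = 142
= 142


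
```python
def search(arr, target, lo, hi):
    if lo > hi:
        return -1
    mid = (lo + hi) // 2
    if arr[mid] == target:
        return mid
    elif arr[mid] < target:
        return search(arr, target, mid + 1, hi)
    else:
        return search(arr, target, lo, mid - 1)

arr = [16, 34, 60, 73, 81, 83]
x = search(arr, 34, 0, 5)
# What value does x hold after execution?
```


search(arr, 34, 0, 5)
lo=0, hi=5, mid=2, arr[mid]=60
60 > 34, search left half
lo=0, hi=1, mid=0, arr[mid]=16
16 < 34, search right half
lo=1, hi=1, mid=1, arr[mid]=34
arr[1] == 34, found at index 1
= 1


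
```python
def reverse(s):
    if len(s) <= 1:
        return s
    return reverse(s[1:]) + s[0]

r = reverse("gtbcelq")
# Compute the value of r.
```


reverse("gtbcelq")
= reverse("tbcelq") + "g"
= reverse("bcelq") + "t" + "g"
= reverse("celq") + "b" + "t" + "g"
= reverse("elq") + "c" + "b" + "t" + "g"
= reverse("lq") + "e" + "c" + "b" + "t" + "g"
= reverse("q") + "l" + "e" + "c" + "b" + "t" + "g"
= "q" + "l" + "e" + "c" + "b" + "t" + "g"
= "qlecbtg"


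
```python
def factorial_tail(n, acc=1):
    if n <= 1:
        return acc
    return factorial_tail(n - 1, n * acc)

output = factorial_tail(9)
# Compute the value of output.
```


factorial_tail(9, 1)
= factorial_tail(8, 9 * 1) = factorial_tail(8, 9)
= factorial_tail(7, 8 * 9) = factorial_tail(7, 72)
= factorial_tail(6, 7 * 72) = factorial_tail(6, 504)
= factorial_tail(5, 6 * 504) = factorial_tail(5, 3024)
= factorial_tail(4, 5 * 3024) = factorial_tail(4, 15120)
= factorial_tail(3, 4 * 15120) = factorial_tail(3, 60480)
= factorial_tail(2, 3 * 60480) = factorial_tail(2, 181440)
= factorial_tail(1, 2 * 181440) = factorial_tail(1, 362880)
n <= 1, return acc = 362880


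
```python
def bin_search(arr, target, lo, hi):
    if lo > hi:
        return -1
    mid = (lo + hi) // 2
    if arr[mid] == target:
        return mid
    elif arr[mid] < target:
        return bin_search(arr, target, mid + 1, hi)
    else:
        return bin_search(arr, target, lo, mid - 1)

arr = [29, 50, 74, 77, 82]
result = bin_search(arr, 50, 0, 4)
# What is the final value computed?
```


bin_search(arr, 50, 0, 4)
lo=0, hi=4, mid=2, arr[mid]=74
74 > 50, search left half
lo=0, hi=1, mid=0, arr[mid]=29
29 < 50, search right half
lo=1, hi=1, mid=1, arr[mid]=50
arr[1] == 50, found at index 1
= 1


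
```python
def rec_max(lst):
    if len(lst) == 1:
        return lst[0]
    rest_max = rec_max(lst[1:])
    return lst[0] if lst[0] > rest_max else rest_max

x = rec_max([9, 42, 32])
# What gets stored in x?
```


rec_max([9, 42, 32])
= compare 9 with rec_max([42, 32])
= compare 42 with rec_max([32])
Base: rec_max([32]) = 32
compare 42 with 32: max = 42
compare 9 with 42: max = 42
= 42


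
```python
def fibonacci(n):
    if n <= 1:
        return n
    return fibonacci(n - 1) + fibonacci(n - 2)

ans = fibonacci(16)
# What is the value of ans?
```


fibonacci(16)
= fibonacci(15) + fibonacci(14)
= (fibonacci(14) + fibonacci(13)) + fibonacci(14)
Computing bottom-up: fibonacci(0)=0, fibonacci(1)=1, fibonacci(2)=1, fibonacci(3)=2, fibonacci(4)=3, fibonacci(5)=5, fibonacci(6)=8, fibonacci(7)=13, fibonacci(8)=21, fibonacci(9)=34, fibonacci(10)=55, fibonacci(11)=89, fibonacci(12)=144, fibonacci(13)=233, fibonacci(14)=377, fibonacci(15)=610, fibonacci(16)=987
= 987


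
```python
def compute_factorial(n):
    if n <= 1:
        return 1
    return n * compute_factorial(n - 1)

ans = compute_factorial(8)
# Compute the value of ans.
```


compute_factorial(8)
= 8 * compute_factorial(7)
= 8 * 7 * compute_factorial(6)
= 8 * 7 * 6 * compute_factorial(5)
= 8 * 7 * 6 * 5 * compute_factorial(4)
= 8 * 7 * 6 * 5 * 4 * compute_factorial(3)
= 8 * 7 * 6 * 5 * 4 * 3 * compute_factorial(2)
= 8 * 7 * 6 * 5 * 4 * 3 * 2 * compute_factorial(1)
= 8 * 7 * 6 * 5 * 4 * 3 * 2 * 1
= 40320


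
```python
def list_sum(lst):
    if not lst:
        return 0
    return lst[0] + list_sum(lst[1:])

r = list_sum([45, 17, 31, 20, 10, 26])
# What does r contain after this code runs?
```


list_sum([45, 17, 31, 20, 10, 26])
= 45 + list_sum([17, 31, 20, 10, 26])
= 45 + 17 + list_sum([31, 20, 10, 26])
= 45 + 17 + 31 + list_sum([20, 10, 26])
= 45 + 17 + 31 + 20 + list_sum([10, 26])
= 45 + 17 + 31 + 20 + 10 + list_sum([26])
= 45 + 17 + 31 + 20 + 10 + 26 + list_sum([])
= 45 + 17 + 31 + 20 + 10 + 26 + 0
= 149


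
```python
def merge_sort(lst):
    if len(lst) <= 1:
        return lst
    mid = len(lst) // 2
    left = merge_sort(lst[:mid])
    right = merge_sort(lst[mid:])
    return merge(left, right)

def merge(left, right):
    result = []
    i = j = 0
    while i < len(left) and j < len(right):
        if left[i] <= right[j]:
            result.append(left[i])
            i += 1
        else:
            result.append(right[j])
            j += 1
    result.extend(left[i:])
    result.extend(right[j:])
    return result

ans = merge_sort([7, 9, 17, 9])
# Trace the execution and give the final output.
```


merge_sort([7, 9, 17, 9])
Split into [7, 9] and [17, 9]
Left sorted: [7, 9]
Right sorted: [9, 17]
Merge [7, 9] and [9, 17]
= [7, 9, 9, 17]


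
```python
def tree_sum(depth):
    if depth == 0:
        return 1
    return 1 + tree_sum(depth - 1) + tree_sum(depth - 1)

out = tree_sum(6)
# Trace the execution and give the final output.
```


tree_sum(6)
= 1 + tree_sum(5) + tree_sum(5)
= 1 + 2 * tree_sum(5)
tree_sum(k) = 2^(k+1) - 1
tree_sum(0) = 1
tree_sum(1) = 3
tree_sum(2) = 7
tree_sum(3) = 15
tree_sum(4) = 31
tree_sum(6) = 2^7 - 1 = 127


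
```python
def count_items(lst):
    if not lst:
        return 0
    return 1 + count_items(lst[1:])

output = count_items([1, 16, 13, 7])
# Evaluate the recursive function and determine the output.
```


count_items([1, 16, 13, 7])
= 1 + count_items([16, 13, 7])
= 1 + 1 + count_items([13, 7])
= 1 + 1 + 1 + count_items([7])
= 1 + 1 + 1 + 1 + count_items([])
= 1 + 1 + 1 + 1 + 0
= 4


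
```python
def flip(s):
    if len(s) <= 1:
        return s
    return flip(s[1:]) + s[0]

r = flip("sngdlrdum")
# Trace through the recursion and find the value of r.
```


flip("sngdlrdum")
= flip("ngdlrdum") + "s"
= flip("gdlrdum") + "n" + "s"
= flip("dlrdum") + "g" + "n" + "s"
= flip("lrdum") + "d" + "g" + "n" + "s"
= flip("rdum") + "l" + "d" + "g" + "n" + "s"
= flip("dum") + "r" + "l" + "d" + "g" + "n" + "s"
= flip("um") + "d" + "r" + "l" + "d" + "g" + "n" + "s"
= flip("m") + "u" + "d" + "r" + "l" + "d" + "g" + "n" + "s"
= "m" + "u" + "d" + "r" + "l" + "d" + "g" + "n" + "s"
= "mudrldgns"


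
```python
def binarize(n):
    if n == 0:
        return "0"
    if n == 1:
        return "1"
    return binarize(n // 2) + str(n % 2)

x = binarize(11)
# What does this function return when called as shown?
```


binarize(11)
= binarize(5) + "1"
= binarize(2) + "1" + "1"
= binarize(1) + "0" + "1" + "1"
= "1" + "0" + "1" + "1"
= "1011"


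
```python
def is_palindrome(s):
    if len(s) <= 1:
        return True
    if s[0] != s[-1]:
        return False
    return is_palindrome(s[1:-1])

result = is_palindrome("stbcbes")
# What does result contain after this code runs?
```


is_palindrome("stbcbes")
"stbcbes": s[0]='s' == s[-1]='s' -> is_palindrome("tbcbe")
"tbcbe": s[0]='t' != s[-1]='e' -> False
= False


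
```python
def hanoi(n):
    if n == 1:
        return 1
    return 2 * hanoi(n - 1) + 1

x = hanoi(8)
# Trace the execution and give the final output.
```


hanoi(8)
= 2 * hanoi(7) + 1
= 2 * (2 * hanoi(6) + 1) + 1
= 2 * (2 * (2 * hanoi(5) + 1) + 1) + 1
= 2 * (2 * (2 * (2 * hanoi(4) + 1) + 1) + 1) + 1
= 2 * (2 * (2 * (2 * (2 * hanoi(3) + 1) + 1) + 1) + 1) + 1
= 2 * (2 * (2 * (2 * (2 * (2 * hanoi(2) + 1) + 1) + 1) + 1) + 1) + 1
= 2 * (2 * (2 * (2 * (2 * (2 * (2 * hanoi(1) + 1) + 1) + 1) + 1) + 1) + 1) + 1
Now compute bottom-up:
hanoi(1) = 1
hanoi(2) = 2 * 1 + 1 = 3
hanoi(3) = 2 * 3 + 1 = 7
hanoi(4) = 2 * 7 + 1 = 15
hanoi(5) = 2 * 15 + 1 = 31
hanoi(6) = 2 * 31 + 1 = 63
hanoi(7) = 2 * 63 + 1 = 127
hanoi(8) = 2 * 127 + 1 = 255
= 255


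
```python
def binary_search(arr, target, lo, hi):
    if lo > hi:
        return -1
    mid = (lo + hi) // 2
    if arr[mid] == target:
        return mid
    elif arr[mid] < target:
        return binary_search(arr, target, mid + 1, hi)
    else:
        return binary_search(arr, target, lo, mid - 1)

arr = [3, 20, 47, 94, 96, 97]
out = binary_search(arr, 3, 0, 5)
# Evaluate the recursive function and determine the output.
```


binary_search(arr, 3, 0, 5)
lo=0, hi=5, mid=2, arr[mid]=47
47 > 3, search left half
lo=0, hi=1, mid=0, arr[mid]=3
arr[0] == 3, found at index 0
= 0


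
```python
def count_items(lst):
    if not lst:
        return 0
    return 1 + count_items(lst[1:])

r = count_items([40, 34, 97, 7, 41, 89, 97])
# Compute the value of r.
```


count_items([40, 34, 97, 7, 41, 89, 97])
= 1 + count_items([34, 97, 7, 41, 89, 97])
= 1 + 1 + count_items([97, 7, 41, 89, 97])
= 1 + 1 + 1 + count_items([7, 41, 89, 97])
= 1 + 1 + 1 + 1 + count_items([41, 89, 97])
= 1 + 1 + 1 + 1 + 1 + count_items([89, 97])
= 1 + 1 + 1 + 1 + 1 + 1 + count_items([97])
= 1 + 1 + 1 + 1 + 1 + 1 + 1 + count_items([])
= 1 + 1 + 1 + 1 + 1 + 1 + 1 + 0
= 7


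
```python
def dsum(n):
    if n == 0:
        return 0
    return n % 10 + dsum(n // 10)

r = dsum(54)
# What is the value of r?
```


dsum(54)
= 4 + dsum(5)
= 4 + 5 + dsum(0)
= 4 + 5 + 0
= 9


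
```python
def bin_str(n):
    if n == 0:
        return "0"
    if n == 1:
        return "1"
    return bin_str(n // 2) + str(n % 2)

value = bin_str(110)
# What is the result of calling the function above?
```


bin_str(110)
= bin_str(55) + "0"
= bin_str(27) + "1" + "0"
= bin_str(13) + "1" + "1" + "0"
= bin_str(6) + "1" + "1" + "1" + "0"
= bin_str(3) + "0" + "1" + "1" + "1" + "0"
= bin_str(1) + "1" + "0" + "1" + "1" + "1" + "0"
= "1" + "1" + "0" + "1" + "1" + "1" + "0"
= "1101110"


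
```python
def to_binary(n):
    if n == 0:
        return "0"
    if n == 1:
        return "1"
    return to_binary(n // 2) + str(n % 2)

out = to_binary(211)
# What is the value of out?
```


to_binary(211)
= to_binary(105) + "1"
= to_binary(52) + "1" + "1"
= to_binary(26) + "0" + "1" + "1"
= to_binary(13) + "0" + "0" + "1" + "1"
= to_binary(6) + "1" + "0" + "0" + "1" + "1"
= to_binary(3) + "0" + "1" + "0" + "0" + "1" + "1"
= to_binary(1) + "1" + "0" + "1" + "0" + "0" + "1" + "1"
= "1" + "1" + "0" + "1" + "0" + "0" + "1" + "1"
= "11010011"
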